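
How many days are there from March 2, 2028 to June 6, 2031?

1191

March 2, 2028 → March 2, 2029: 365 days.
March 2, 2029 → March 2, 2030: 365 days.
March 2, 2030 → March 2, 2031: 365 days.
March 2031: 31 − 2 = 29 days remain.
Then April (30), May (31): 30 + 31 = 61 days.
June 1–6, 2031: 6 days.
Residual: 96 days.
Total: 1191 days.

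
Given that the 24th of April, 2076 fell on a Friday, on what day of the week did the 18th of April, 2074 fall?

Count forward from the earlier date (April 18, 2074) to the later (April 24, 2076):
April 18, 2074 → April 18, 2075: 365 days.
April 18, 2075 → April 18, 2076: 366 days (2076 is a leap year).
Within April 2076: 24 − 18 = 6 days.
Total: 737 days.
737 mod 7 = 2, so 2 days before Friday is Wednesday.

Wednesday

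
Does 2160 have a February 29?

Yes

2160 is a leap year.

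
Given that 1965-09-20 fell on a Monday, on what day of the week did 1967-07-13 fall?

Day-of-year of September 20, 1965: 263.
Day-of-year of July 13, 1967: 194.
1965 has 365 days, so 365 − 263 = 102 days remain in 1965.
Full years: 1966: 365. Sum = 365.
Total: 102 + 365 + 194 = 661 days.
661 mod 7 = 3, so 3 days after Monday is Thursday.

Thursday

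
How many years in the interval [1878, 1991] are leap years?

27

Years divisible by 4: 1880, 1884, …, 1988 — 28 in all.
Of these, 1900 is divisible by 100 but not 400, so not leap.
Leap years: 28 − 1 = 27.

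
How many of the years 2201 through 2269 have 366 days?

Years divisible by 4: 2204, 2208, …, 2268 — 17 in all.
No century exceptions apply. Count: 17.

17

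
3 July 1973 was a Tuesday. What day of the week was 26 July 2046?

From July 3, 1973 to July 3, 2046: 73 years, of which 18 contain a Feb 29 — 55×365 + 18×366 = 26663 days.
(2000 is a leap year (divisible by 400).)
Within July 2046: 26 − 3 = 23 days.
Total: 26686 days.
26686 mod 7 = 2, so 2 days after Tuesday is Thursday.

Thursday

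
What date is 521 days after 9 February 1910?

15 July 1911

Count 521 days after February 9, 1910:
February 9, 1910 → February 9, 1911: 365 days.
February 1911: 28 − 9 = 19 days remain (1911 is not a leap year, so February has 28 days).
Then March (31), April (30), May (31), June (30): 31 + 30 + 31 + 30 = 122 days.
July 1–15, 1911: 15 days.
Residual: 156 days.
Total: 521 days.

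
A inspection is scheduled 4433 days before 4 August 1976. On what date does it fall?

15 June 1964

Count 4433 days before August 4, 1976:
Day-of-year of June 15, 1964: 167.
Day-of-year of August 4, 1976: 217.
1964 has 366 days, so 366 − 167 = 199 days remain in 1964.
Full years 1965–1975: 9 common + 2 leap = 9×365 + 2×366 = 4017 days.
Total: 199 + 4017 + 217 = 4433 days.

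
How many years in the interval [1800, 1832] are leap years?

Years divisible by 4 in [1800, 1832]: 1800, 1804, 1808, 1812, 1816, 1820, 1824, 1828, 1832.
Of these, 1800 is divisible by 100 but not 400, so not leap.
Leap years: 9 − 1 = 8.

8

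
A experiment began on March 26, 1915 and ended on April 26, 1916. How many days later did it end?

397

March 1915: 31 − 26 = 5 days remain.
Then 12 full months totalling 366 days.
April 1–26, 1916: 26 days.
Total: 5 + 366 + 26 = 397 days.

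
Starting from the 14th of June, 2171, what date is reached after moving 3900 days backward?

the 9th of October, 2160

Count 3900 days before June 14, 2171:
Day-of-year of October 9, 2160: 283.
Day-of-year of June 14, 2171: 165.
2160 has 366 days, so 366 − 283 = 83 days remain in 2160.
Full years 2161–2170: 8 common + 2 leap = 8×365 + 2×366 = 3652 days.
Total: 83 + 3652 + 165 = 3900 days.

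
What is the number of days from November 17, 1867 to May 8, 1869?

538

November 17, 1867 → November 17, 1868: 366 days (1868 is a leap year).
November 1868: 30 − 17 = 13 days remain.
Then December (31), January (31), February 1869 (28), March (31), April (30): 31 + 31 + 28 + 31 + 30 = 151 days.
May 1–8, 1869: 8 days.
Residual: 172 days.
Total: 538 days.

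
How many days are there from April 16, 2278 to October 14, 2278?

April 2278: 30 − 16 = 14 days remain.
Then May (31), June (30), July (31), August (31), September (30): 31 + 30 + 31 + 31 + 30 = 153 days.
October 1–14, 2278: 14 days.
Total: 14 + 153 + 14 = 181 days.

181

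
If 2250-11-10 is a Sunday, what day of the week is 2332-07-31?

From November 10, 2250 to November 10, 2331: 81 years, of which 19 contain a Feb 29 — 62×365 + 19×366 = 29584 days.
(2300 is not a leap year (divisible by 100 but not 400).)
November 2331: 30 − 10 = 20 days remain.
Then December (31), January (31), February 2332 (29), March (31), April (30), May (31), June (30): 31 + 31 + 29 + 31 + 30 + 31 + 30 = 213 days.
July 1–31, 2332: 31 days.
Residual: 264 days.
Total: 29848 days.
29848 is a multiple of 7, so 2332-07-31 falls on the same weekday: Sunday.

Sunday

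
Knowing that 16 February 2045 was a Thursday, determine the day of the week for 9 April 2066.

Friday

Day-of-year of February 16, 2045: 47.
Day-of-year of April 9, 2066: 99.
2045 has 365 days, so 365 − 47 = 318 days remain in 2045.
Full years 2046–2065: 15 common + 5 leap = 15×365 + 5×366 = 7305 days.
Total: 318 + 7305 + 99 = 7722 days.
7722 mod 7 = 1, so 1 day after Thursday is Friday.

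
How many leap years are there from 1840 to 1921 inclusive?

Years divisible by 4: 1840, 1844, …, 1920 — 21 in all.
Of these, 1900 is divisible by 100 but not 400, so not leap.
Leap years: 21 − 1 = 20.

20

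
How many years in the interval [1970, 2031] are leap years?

15

Years divisible by 4: 1972, 1976, …, 2028 — 15 in all.
2000 is divisible by 400, so still leap.
No century exceptions apply. Count: 15.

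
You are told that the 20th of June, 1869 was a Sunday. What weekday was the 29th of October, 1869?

Friday

June 1869: 30 − 20 = 10 days remain.
Then July (31), August (31), September (30): 31 + 31 + 30 = 92 days.
October 1–29, 1869: 29 days.
Total: 10 + 92 + 29 = 131 days.
131 mod 7 = 5, so 5 days after Sunday is Friday.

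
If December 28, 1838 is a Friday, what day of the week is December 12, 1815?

Count forward from the earlier date (December 12, 1815) to the later (December 28, 1838):
From December 12, 1815 to December 12, 1838: 23 years, of which 6 contain a Feb 29 — 17×365 + 6×366 = 8401 days.
Within December 1838: 28 − 12 = 16 days.
Total: 8417 days.
8417 mod 7 = 3, so 3 days before Friday is Tuesday.

Tuesday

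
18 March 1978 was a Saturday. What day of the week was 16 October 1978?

March 1978: 31 − 18 = 13 days remain.
Then April (30), May (31), June (30), July (31), August (31), September (30): 30 + 31 + 30 + 31 + 31 + 30 = 183 days.
October 1–16, 1978: 16 days.
Total: 13 + 183 + 16 = 212 days.
212 mod 7 = 2, so 2 days after Saturday is Monday.

Monday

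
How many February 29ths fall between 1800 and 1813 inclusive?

Years divisible by 4 in [1800, 1813]: 1800, 1804, 1808, 1812.
Of these, 1800 is divisible by 100 but not 400, so not leap.
Leap years: 4 − 1 = 3.

3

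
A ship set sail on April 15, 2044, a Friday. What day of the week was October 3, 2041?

Thursday

Count forward from the earlier date (October 3, 2041) to the later (April 15, 2044):
Day-of-year of October 3, 2041: 276.
Day-of-year of April 15, 2044: 106.
2041 has 365 days, so 365 − 276 = 89 days remain in 2041.
Full years: 2042: 365; 2043: 365. Sum = 730.
Total: 89 + 730 + 106 = 925 days.
925 mod 7 = 1, so 1 day before Friday is Thursday.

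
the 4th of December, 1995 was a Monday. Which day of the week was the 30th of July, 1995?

Count forward from the earlier date (July 30, 1995) to the later (December 4, 1995):
July 1995: 31 − 30 = 1 day remains.
Then August (31), September (30), October (31), November (30): 31 + 30 + 31 + 30 = 122 days.
December 1–4, 1995: 4 days.
Total: 1 + 122 + 4 = 127 days.
127 mod 7 = 1, so 1 day before Monday is Sunday.

Sunday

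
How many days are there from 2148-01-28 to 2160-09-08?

4607

Day-of-year of January 28, 2148: 28.
Day-of-year of September 8, 2160: 252.
2148 has 366 days, so 366 − 28 = 338 days remain in 2148.
Full years 2149–2159: 9 common + 2 leap = 9×365 + 2×366 = 4017 days.
Total: 338 + 4017 + 252 = 4607 days.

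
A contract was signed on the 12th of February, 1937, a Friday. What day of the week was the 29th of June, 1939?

Thursday

February 1937: 28 − 12 = 16 days remain (1937 is not a leap year, so February has 28 days).
Then 27 full months totalling 822 days.
June 1–29, 1939: 29 days.
Total: 16 + 822 + 29 = 867 days.
867 mod 7 = 6, so 6 days after Friday is Thursday.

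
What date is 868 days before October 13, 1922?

May 28, 1920

Count 868 days before October 13, 1922:
May 28, 1920 → May 28, 1921: 365 days.
May 28, 1921 → May 28, 1922: 365 days.
May 1922: 31 − 28 = 3 days remain.
Then June (30), July (31), August (31), September (30): 30 + 31 + 31 + 30 = 122 days.
October 1–13, 1922: 13 days.
Residual: 138 days.
Total: 868 days.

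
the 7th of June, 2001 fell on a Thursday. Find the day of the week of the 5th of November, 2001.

Monday

June 2001: 30 − 7 = 23 days remain.
Then July (31), August (31), September (30), October (31): 31 + 31 + 30 + 31 = 123 days.
November 1–5, 2001: 5 days.
Total: 23 + 123 + 5 = 151 days.
151 mod 7 = 4, so 4 days after Thursday is Monday.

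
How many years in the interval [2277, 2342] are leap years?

Years divisible by 4: 2280, 2284, …, 2340 — 16 in all.
Of these, 2300 is divisible by 100 but not 400, so not leap.
Leap years: 16 − 1 = 15.

15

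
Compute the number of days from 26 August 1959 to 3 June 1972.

4665

Day-of-year of August 26, 1959: 238.
Day-of-year of June 3, 1972: 155.
1959 has 365 days, so 365 − 238 = 127 days remain in 1959.
Full years 1960–1971: 9 common + 3 leap = 9×365 + 3×366 = 4383 days.
Total: 127 + 4383 + 155 = 4665 days.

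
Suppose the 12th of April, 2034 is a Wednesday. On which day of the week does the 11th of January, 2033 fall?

Count forward from the earlier date (January 11, 2033) to the later (April 12, 2034):
January 11, 2033 → January 11, 2034: 365 days.
January 2034: 31 − 11 = 20 days remain.
Then February 2034 (28), March (31): 28 + 31 = 59 days.
April 1–12, 2034: 12 days.
Residual: 91 days.
Total: 456 days.
456 mod 7 = 1, so 1 day before Wednesday is Tuesday.

Tuesday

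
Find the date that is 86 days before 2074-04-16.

2074-01-20

Count 86 days before April 16, 2074:
January 2074: 31 − 20 = 11 days remain.
Then February 2074 (28), March (31): 28 + 31 = 59 days.
April 1–16, 2074: 16 days.
Total: 11 + 59 + 16 = 86 days.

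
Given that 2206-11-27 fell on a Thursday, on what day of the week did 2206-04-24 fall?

Count forward from the earlier date (April 24, 2206) to the later (November 27, 2206):
April 2206: 30 − 24 = 6 days remain.
Then May (31), June (30), July (31), August (31), September (30), October (31): 31 + 30 + 31 + 31 + 30 + 31 = 184 days.
November 1–27, 2206: 27 days.
Total: 6 + 184 + 27 = 217 days.
217 is a multiple of 7, so 2206-04-24 falls on the same weekday: Thursday.

Thursday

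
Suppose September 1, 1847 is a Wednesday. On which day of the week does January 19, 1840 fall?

Count forward from the earlier date (January 19, 1840) to the later (September 1, 1847):
Day-of-year of January 19, 1840: 19.
Day-of-year of September 1, 1847: 244.
1840 has 366 days, so 366 − 19 = 347 days remain in 1840.
Full years: 1841: 365; 1842: 365; 1843: 365; 1844: 366; 1845: 365; 1846: 365. Sum = 2191.
Total: 347 + 2191 + 244 = 2782 days.
2782 mod 7 = 3, so 3 days before Wednesday is Sunday.

Sunday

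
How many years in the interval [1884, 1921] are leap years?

9

Years divisible by 4 in [1884, 1921]: 1884, 1888, 1892, 1896, 1900, 1904, 1908, 1912, 1916, 1920.
Of these, 1900 is divisible by 100 but not 400, so not leap.
Leap years: 10 − 1 = 9.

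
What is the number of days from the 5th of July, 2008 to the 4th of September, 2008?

July 2008: 31 − 5 = 26 days remain.
Then August (31): 31 days.
September 1–4, 2008: 4 days.
Total: 26 + 31 + 4 = 61 days.

61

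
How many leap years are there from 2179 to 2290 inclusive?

Years divisible by 4: 2180, 2184, …, 2288 — 28 in all.
Of these, 2200 is divisible by 100 but not 400, so not leap.
Leap years: 28 − 1 = 27.

27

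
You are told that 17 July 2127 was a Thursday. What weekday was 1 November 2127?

July 2127: 31 − 17 = 14 days remain.
Then August (31), September (30), October (31): 31 + 30 + 31 = 92 days.
November 1, 2127: 1 day.
Total: 14 + 92 + 1 = 107 days.
107 mod 7 = 2, so 2 days after Thursday is Saturday.

Saturday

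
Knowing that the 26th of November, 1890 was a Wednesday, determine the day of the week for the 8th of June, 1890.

Count forward from the earlier date (June 8, 1890) to the later (November 26, 1890):
June 1890: 30 − 8 = 22 days remain.
Then July (31), August (31), September (30), October (31): 31 + 31 + 30 + 31 = 123 days.
November 1–26, 1890: 26 days.
Total: 22 + 123 + 26 = 171 days.
171 mod 7 = 3, so 3 days before Wednesday is Sunday.

Sunday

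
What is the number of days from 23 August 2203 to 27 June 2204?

August 2203: 31 − 23 = 8 days remain.
Then 9 full months totalling 274 days.
June 1–27, 2204: 27 days.
Residual: 309 days.
Total: 309 days.

309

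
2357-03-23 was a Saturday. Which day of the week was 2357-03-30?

Within March 2357: 30 − 23 = 7 days.
7 is a multiple of 7, so 2357-03-30 falls on the same weekday: Saturday.

Saturday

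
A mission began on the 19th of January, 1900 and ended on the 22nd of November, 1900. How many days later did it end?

307

January 1900: 31 − 19 = 12 days remain.
Then 9 full months totalling 273 days.
November 1–22, 1900: 22 days.
Total: 12 + 273 + 22 = 307 days.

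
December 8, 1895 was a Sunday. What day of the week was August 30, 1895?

Count forward from the earlier date (August 30, 1895) to the later (December 8, 1895):
August 1895: 31 − 30 = 1 day remains.
Then September (30), October (31), November (30): 30 + 31 + 30 = 91 days.
December 1–8, 1895: 8 days.
Total: 1 + 91 + 8 = 100 days.
100 mod 7 = 2, so 2 days before Sunday is Friday.

Friday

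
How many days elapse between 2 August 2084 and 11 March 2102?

6429

From August 2, 2084 to August 2, 2101: 17 years, of which 3 contain a Feb 29 — 14×365 + 3×366 = 6208 days.
(2100 is not a leap year (divisible by 100 but not 400).)
August 2101: 31 − 2 = 29 days remain.
Then September (30), October (31), November (30), December (31), January (31), February 2102 (28): 30 + 31 + 30 + 31 + 31 + 28 = 181 days.
March 1–11, 2102: 11 days.
Residual: 221 days.
Total: 6429 days.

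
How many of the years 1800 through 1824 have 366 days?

Years divisible by 4 in [1800, 1824]: 1800, 1804, 1808, 1812, 1816, 1820, 1824.
Of these, 1800 is divisible by 100 but not 400, so not leap.
Leap years: 7 − 1 = 6.

6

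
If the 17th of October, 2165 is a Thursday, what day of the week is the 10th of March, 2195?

From October 17, 2165 to October 17, 2194: 29 years, of which 7 contain a Feb 29 — 22×365 + 7×366 = 10592 days.
October 2194: 31 − 17 = 14 days remain.
Then November (30), December (31), January (31), February 2195 (28): 30 + 31 + 31 + 28 = 120 days.
March 1–10, 2195: 10 days.
Residual: 144 days.
Total: 10736 days.
10736 mod 7 = 5, so 5 days after Thursday is Tuesday.

Tuesday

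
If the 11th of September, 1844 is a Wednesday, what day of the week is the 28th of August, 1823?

Count forward from the earlier date (August 28, 1823) to the later (September 11, 1844):
Day-of-year of August 28, 1823: 240.
Day-of-year of September 11, 1844: 255.
1823 has 365 days, so 365 − 240 = 125 days remain in 1823.
Full years 1824–1843: 15 common + 5 leap = 15×365 + 5×366 = 7305 days.
Total: 125 + 7305 + 255 = 7685 days.
7685 mod 7 = 6, so 6 days before Wednesday is Thursday.

Thursday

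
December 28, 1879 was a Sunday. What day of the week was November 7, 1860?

Wednesday

Count forward from the earlier date (November 7, 1860) to the later (December 28, 1879):
From November 7, 1860 to November 7, 1879: 19 years, of which 4 contain a Feb 29 — 15×365 + 4×366 = 6939 days.
November 1879: 30 − 7 = 23 days remain.
December 1–28, 1879: 28 days.
Residual: 51 days.
Total: 6990 days.
6990 mod 7 = 4, so 4 days before Sunday is Wednesday.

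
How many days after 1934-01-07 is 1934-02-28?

52

January 1934: 31 − 7 = 24 days remain.
February 1–28, 1934: 28 days (1934 is not a leap year).
Total: 24 + 28 = 52 days.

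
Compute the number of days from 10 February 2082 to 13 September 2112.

11172

Day-of-year of February 10, 2082: 41.
Day-of-year of September 13, 2112: 257.
2082 has 365 days, so 365 − 41 = 324 days remain in 2082.
Full years 2083–2111: 23 common + 6 leap = 23×365 + 6×366 = 10591 days.
Total: 324 + 10591 + 257 = 11172 days.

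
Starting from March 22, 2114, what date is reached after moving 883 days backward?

October 21, 2111

Count 883 days before March 22, 2114:
October 21, 2111 → October 21, 2112: 366 days (2112 is a leap year).
October 21, 2112 → October 21, 2113: 365 days.
October 2113: 31 − 21 = 10 days remain.
Then November (30), December (31), January (31), February 2114 (28): 30 + 31 + 31 + 28 = 120 days.
March 1–22, 2114: 22 days.
Residual: 152 days.
Total: 883 days.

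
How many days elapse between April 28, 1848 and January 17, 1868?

7203

Day-of-year of April 28, 1848: 119.
Day-of-year of January 17, 1868: 17.
1848 has 366 days, so 366 − 119 = 247 days remain in 1848.
Full years 1849–1867: 15 common + 4 leap = 15×365 + 4×366 = 6939 days.
Total: 247 + 6939 + 17 = 7203 days.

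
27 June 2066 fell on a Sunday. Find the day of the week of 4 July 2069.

June 27, 2066 → June 27, 2067: 365 days.
June 27, 2067 → June 27, 2068: 366 days (2068 is a leap year).
June 27, 2068 → June 27, 2069: 365 days.
June 2069: 30 − 27 = 3 days remain.
July 1–4, 2069: 4 days.
Residual: 7 days.
Total: 1103 days.
1103 mod 7 = 4, so 4 days after Sunday is Thursday.

Thursday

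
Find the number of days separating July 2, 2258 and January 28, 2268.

3497

Day-of-year of July 2, 2258: 183.
Day-of-year of January 28, 2268: 28.
2258 has 365 days, so 365 − 183 = 182 days remain in 2258.
Full years 2259–2267: 7 common + 2 leap = 7×365 + 2×366 = 3287 days.
Total: 182 + 3287 + 28 = 3497 days.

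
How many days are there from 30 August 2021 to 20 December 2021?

August 2021: 31 − 30 = 1 day remains.
Then September (30), October (31), November (30): 30 + 31 + 30 = 91 days.
December 1–20, 2021: 20 days.
Total: 1 + 91 + 20 = 112 days.

112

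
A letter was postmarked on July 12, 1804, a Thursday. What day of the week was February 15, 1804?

Count forward from the earlier date (February 15, 1804) to the later (July 12, 1804):
February 1804: 29 − 15 = 14 days remain (1804 is a leap year, so February has 29 days).
Then March (31), April (30), May (31), June (30): 31 + 30 + 31 + 30 = 122 days.
July 1–12, 1804: 12 days.
Total: 14 + 122 + 12 = 148 days.
148 mod 7 = 1, so 1 day before Thursday is Wednesday.

Wednesday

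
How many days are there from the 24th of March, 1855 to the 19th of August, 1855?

148

March 1855: 31 − 24 = 7 days remain.
Then April (30), May (31), June (30), July (31): 30 + 31 + 30 + 31 = 122 days.
August 1–19, 1855: 19 days.
Total: 7 + 122 + 19 = 148 days.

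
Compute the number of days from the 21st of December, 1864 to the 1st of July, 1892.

From December 21, 1864 to December 21, 1891: 27 years, of which 6 contain a Feb 29 — 21×365 + 6×366 = 9861 days.
December 1891: 31 − 21 = 10 days remain.
Then January (31), February 1892 (29), March (31), April (30), May (31), June (30): 31 + 29 + 31 + 30 + 31 + 30 = 182 days.
July 1, 1892: 1 day.
Residual: 193 days.
Total: 10054 days.

10054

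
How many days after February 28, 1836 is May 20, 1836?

82

February 1836: 29 − 28 = 1 day remains (1836 is a leap year, so February has 29 days).
Then March (31), April (30): 31 + 30 = 61 days.
May 1–20, 1836: 20 days.
Total: 1 + 61 + 20 = 82 days.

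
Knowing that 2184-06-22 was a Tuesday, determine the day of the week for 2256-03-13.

Thursday

From June 22, 2184 to June 22, 2255: 71 years, of which 16 contain a Feb 29 — 55×365 + 16×366 = 25931 days.
(2200 is not a leap year (divisible by 100 but not 400).)
June 2255: 30 − 22 = 8 days remain.
Then July (31), August (31), September (30), October (31), November (30), December (31), January (31), February 2256 (29): 31 + 31 + 30 + 31 + 30 + 31 + 31 + 29 = 244 days.
March 1–13, 2256: 13 days.
Residual: 265 days.
Total: 26196 days.
26196 mod 7 = 2, so 2 days after Tuesday is Thursday.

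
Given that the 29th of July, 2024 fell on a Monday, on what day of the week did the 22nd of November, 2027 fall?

July 29, 2024 → July 29, 2025: 365 days.
July 29, 2025 → July 29, 2026: 365 days.
July 29, 2026 → July 29, 2027: 365 days.
July 2027: 31 − 29 = 2 days remain.
Then August (31), September (30), October (31): 31 + 30 + 31 = 92 days.
November 1–22, 2027: 22 days.
Residual: 116 days.
Total: 1211 days.
1211 is a multiple of 7, so the 22nd of November, 2027 falls on the same weekday: Monday.

Monday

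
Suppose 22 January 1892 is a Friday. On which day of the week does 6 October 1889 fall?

Sunday

Count forward from the earlier date (October 6, 1889) to the later (January 22, 1892):
October 6, 1889 → October 6, 1890: 365 days.
October 6, 1890 → October 6, 1891: 365 days.
October 1891: 31 − 6 = 25 days remain.
Then November (30), December (31): 30 + 31 = 61 days.
January 1–22, 1892: 22 days.
Residual: 108 days.
Total: 838 days.
838 mod 7 = 5, so 5 days before Friday is Sunday.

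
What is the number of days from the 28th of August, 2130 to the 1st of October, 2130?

34

August 2130: 31 − 28 = 3 days remain.
Then September (30): 30 days.
October 1, 2130: 1 day.
Total: 3 + 30 + 1 = 34 days.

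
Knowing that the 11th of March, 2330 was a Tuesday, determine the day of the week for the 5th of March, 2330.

Wednesday

Count forward from the earlier date (March 5, 2330) to the later (March 11, 2330):
Within March 2330: 11 − 5 = 6 days.
6 mod 7 = 6, so 6 days before Tuesday is Wednesday.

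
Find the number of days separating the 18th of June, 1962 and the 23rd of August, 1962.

June 1962: 30 − 18 = 12 days remain.
Then July (31): 31 days.
August 1–23, 1962: 23 days.
Total: 12 + 31 + 23 = 66 days.

66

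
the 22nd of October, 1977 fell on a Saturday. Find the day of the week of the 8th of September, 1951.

Count forward from the earlier date (September 8, 1951) to the later (October 22, 1977):
Day-of-year of September 8, 1951: 251.
Day-of-year of October 22, 1977: 295.
1951 has 365 days, so 365 − 251 = 114 days remain in 1951.
Full years 1952–1976: 18 common + 7 leap = 18×365 + 7×366 = 9132 days.
Total: 114 + 9132 + 295 = 9541 days.
9541 is a multiple of 7, so the 8th of September, 1951 falls on the same weekday: Saturday.

Saturday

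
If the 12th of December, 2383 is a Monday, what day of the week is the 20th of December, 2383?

Within December 2383: 20 − 12 = 8 days.
8 mod 7 = 1, so 1 day after Monday is Tuesday.

Tuesday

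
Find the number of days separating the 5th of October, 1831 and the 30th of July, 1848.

6143

From October 5, 1831 to October 5, 1847: 16 years, of which 4 contain a Feb 29 — 12×365 + 4×366 = 5844 days.
October 1847: 31 − 5 = 26 days remain.
Then November (30), December (31), January (31), February 1848 (29), March (31), April (30), May (31), June (30): 30 + 31 + 31 + 29 + 31 + 30 + 31 + 30 = 243 days.
July 1–30, 1848: 30 days.
Residual: 299 days.
Total: 6143 days.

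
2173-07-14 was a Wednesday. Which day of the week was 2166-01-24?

Count forward from the earlier date (January 24, 2166) to the later (July 14, 2173):
From January 24, 2166 to January 24, 2173: 7 years, of which 2 contain a Feb 29 — 5×365 + 2×366 = 2557 days.
January 2173: 31 − 24 = 7 days remain.
Then February 2173 (28), March (31), April (30), May (31), June (30): 28 + 31 + 30 + 31 + 30 = 150 days.
July 1–14, 2173: 14 days.
Residual: 171 days.
Total: 2728 days.
2728 mod 7 = 5, so 5 days before Wednesday is Friday.

Friday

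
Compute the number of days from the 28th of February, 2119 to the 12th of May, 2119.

February 2119: 28 − 28 = 0 days remain (2119 is not a leap year, so February has 28 days).
Then March (31), April (30): 31 + 30 = 61 days.
May 1–12, 2119: 12 days.
Total: 0 + 61 + 12 = 73 days.

73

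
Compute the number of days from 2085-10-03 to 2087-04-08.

552

October 3, 2085 → October 3, 2086: 365 days.
October 2086: 31 − 3 = 28 days remain.
Then November (30), December (31), January (31), February 2087 (28), March (31): 30 + 31 + 31 + 28 + 31 = 151 days.
April 1–8, 2087: 8 days.
Residual: 187 days.
Total: 552 days.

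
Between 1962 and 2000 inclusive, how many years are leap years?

10

Years divisible by 4 in [1962, 2000]: 1964, 1968, 1972, 1976, 1980, 1984, 1988, 1992, 1996, 2000.
2000 is divisible by 400, so still leap.
No century exceptions apply. Count: 10.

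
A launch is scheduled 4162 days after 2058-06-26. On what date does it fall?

2069-11-17

Count 4162 days after June 26, 2058:
From June 26, 2058 to June 26, 2069: 11 years, of which 3 contain a Feb 29 — 8×365 + 3×366 = 4018 days.
June 2069: 30 − 26 = 4 days remain.
Then July (31), August (31), September (30), October (31): 31 + 31 + 30 + 31 = 123 days.
November 1–17, 2069: 17 days.
Residual: 144 days.
Total: 4162 days.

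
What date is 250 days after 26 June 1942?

3 March 1943

Count 250 days after June 26, 1942:
Day-of-year of June 26, 1942: 177.
Day-of-year of March 3, 1943: 62.
1942 has 365 days, so 365 − 177 = 188 days remain in 1942.
Total: 188 + 62 = 250 days.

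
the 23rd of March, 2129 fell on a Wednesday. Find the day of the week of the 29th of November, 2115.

Count forward from the earlier date (November 29, 2115) to the later (March 23, 2129):
Day-of-year of November 29, 2115: 333.
Day-of-year of March 23, 2129: 82.
2115 has 365 days, so 365 − 333 = 32 days remain in 2115.
Full years 2116–2128: 9 common + 4 leap = 9×365 + 4×366 = 4749 days.
Total: 32 + 4749 + 82 = 4863 days.
4863 mod 7 = 5, so 5 days before Wednesday is Friday.

Friday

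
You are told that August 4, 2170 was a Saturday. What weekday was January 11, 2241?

From August 4, 2170 to August 4, 2240: 70 years, of which 17 contain a Feb 29 — 53×365 + 17×366 = 25567 days.
(2200 is not a leap year (divisible by 100 but not 400).)
August 2240: 31 − 4 = 27 days remain.
Then September (30), October (31), November (30), December (31): 30 + 31 + 30 + 31 = 122 days.
January 1–11, 2241: 11 days.
Residual: 160 days.
Total: 25727 days.
25727 mod 7 = 2, so 2 days after Saturday is Monday.

Monday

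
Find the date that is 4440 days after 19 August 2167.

15 October 2179

Count 4440 days after August 19, 2167:
From August 19, 2167 to August 19, 2179: 12 years, of which 3 contain a Feb 29 — 9×365 + 3×366 = 4383 days.
August 2179: 31 − 19 = 12 days remain.
Then September (30): 30 days.
October 1–15, 2179: 15 days.
Residual: 57 days.
Total: 4440 days.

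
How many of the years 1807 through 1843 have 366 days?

9

Years divisible by 4 in [1807, 1843]: 1808, 1812, 1816, 1820, 1824, 1828, 1832, 1836, 1840.
No century exceptions apply. Count: 9.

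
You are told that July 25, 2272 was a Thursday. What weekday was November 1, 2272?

July 2272: 31 − 25 = 6 days remain.
Then August (31), September (30), October (31): 31 + 30 + 31 = 92 days.
November 1, 2272: 1 day.
Total: 6 + 92 + 1 = 99 days.
99 mod 7 = 1, so 1 day after Thursday is Friday.

Friday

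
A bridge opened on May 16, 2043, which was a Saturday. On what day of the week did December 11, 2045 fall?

Monday

May 16, 2043 → May 16, 2044: 366 days (2044 is a leap year).
May 16, 2044 → May 16, 2045: 365 days.
May 2045: 31 − 16 = 15 days remain.
Then June (30), July (31), August (31), September (30), October (31), November (30): 30 + 31 + 31 + 30 + 31 + 30 = 183 days.
December 1–11, 2045: 11 days.
Residual: 209 days.
Total: 940 days.
940 mod 7 = 2, so 2 days after Saturday is Monday.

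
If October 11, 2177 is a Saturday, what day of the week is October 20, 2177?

Within October 2177: 20 − 11 = 9 days.
9 mod 7 = 2, so 2 days after Saturday is Monday.

Monday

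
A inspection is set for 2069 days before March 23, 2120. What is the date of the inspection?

July 24, 2114

Count 2069 days before March 23, 2120:
Day-of-year of July 24, 2114: 205.
Day-of-year of March 23, 2120: 83.
2114 has 365 days, so 365 − 205 = 160 days remain in 2114.
Full years: 2115: 365; 2116: 366; 2117: 365; 2118: 365; 2119: 365. Sum = 1826.
Total: 160 + 1826 + 83 = 2069 days.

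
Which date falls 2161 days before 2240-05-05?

2234-06-05

Count 2161 days before May 5, 2240:
June 5, 2234 → June 5, 2235: 365 days.
June 5, 2235 → June 5, 2236: 366 days (2236 is a leap year).
June 5, 2236 → June 5, 2237: 365 days.
June 5, 2237 → June 5, 2238: 365 days.
June 5, 2238 → June 5, 2239: 365 days.
June 2239: 30 − 5 = 25 days remain.
Then 10 full months totalling 305 days.
May 1–5, 2240: 5 days.
Residual: 335 days.
Total: 2161 days.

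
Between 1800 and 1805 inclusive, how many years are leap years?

Years divisible by 4 in [1800, 1805]: 1800, 1804.
Of these, 1800 is divisible by 100 but not 400, so not leap.
Leap years: 2 − 1 = 1.

1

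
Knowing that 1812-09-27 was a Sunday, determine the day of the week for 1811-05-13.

Count forward from the earlier date (May 13, 1811) to the later (September 27, 1812):
May 1811: 31 − 13 = 18 days remain.
Then 15 full months totalling 458 days.
September 1–27, 1812: 27 days.
Total: 18 + 458 + 27 = 503 days.
503 mod 7 = 6, so 6 days before Sunday is Monday.

Monday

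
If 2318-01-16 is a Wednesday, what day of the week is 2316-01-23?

Count forward from the earlier date (January 23, 2316) to the later (January 16, 2318):
Day-of-year of January 23, 2316: 23.
Day-of-year of January 16, 2318: 16.
2316 has 366 days, so 366 − 23 = 343 days remain in 2316.
Full years: 2317: 365. Sum = 365.
Total: 343 + 365 + 16 = 724 days.
724 mod 7 = 3, so 3 days before Wednesday is Sunday.

Sunday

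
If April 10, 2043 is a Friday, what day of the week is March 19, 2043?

Thursday

Count forward from the earlier date (March 19, 2043) to the later (April 10, 2043):
March 2043: 31 − 19 = 12 days remain.
April 1–10, 2043: 10 days.
Total: 12 + 10 = 22 days.
22 mod 7 = 1, so 1 day before Friday is Thursday.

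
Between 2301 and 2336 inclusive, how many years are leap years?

9

Years divisible by 4 in [2301, 2336]: 2304, 2308, 2312, 2316, 2320, 2324, 2328, 2332, 2336.
No century exceptions apply. Count: 9.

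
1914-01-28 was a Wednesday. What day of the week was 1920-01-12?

Day-of-year of January 28, 1914: 28.
Day-of-year of January 12, 1920: 12.
1914 has 365 days, so 365 − 28 = 337 days remain in 1914.
Full years: 1915: 365; 1916: 366; 1917: 365; 1918: 365; 1919: 365. Sum = 1826.
Total: 337 + 1826 + 12 = 2175 days.
2175 mod 7 = 5, so 5 days after Wednesday is Monday.

Monday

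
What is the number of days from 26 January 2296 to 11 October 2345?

18155

From January 26, 2296 to January 26, 2345: 49 years, of which 12 contain a Feb 29 — 37×365 + 12×366 = 17897 days.
(2300 is not a leap year (divisible by 100 but not 400).)
January 2345: 31 − 26 = 5 days remain.
Then February 2345 (28), March (31), April (30), May (31), June (30), July (31), August (31), September (30): 28 + 31 + 30 + 31 + 30 + 31 + 31 + 30 = 242 days.
October 1–11, 2345: 11 days.
Residual: 258 days.
Total: 18155 days.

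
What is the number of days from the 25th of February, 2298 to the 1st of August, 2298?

February 2298: 28 − 25 = 3 days remain (2298 is not a leap year, so February has 28 days).
Then March (31), April (30), May (31), June (30), July (31): 31 + 30 + 31 + 30 + 31 = 153 days.
August 1, 2298: 1 day.
Total: 3 + 153 + 1 = 157 days.

157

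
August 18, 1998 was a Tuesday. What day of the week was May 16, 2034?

Tuesday

Day-of-year of August 18, 1998: 230.
Day-of-year of May 16, 2034: 136.
1998 has 365 days, so 365 − 230 = 135 days remain in 1998.
Full years 1999–2033: 26 common + 9 leap = 26×365 + 9×366 = 12784 days.
Total: 135 + 12784 + 136 = 13055 days.
13055 is a multiple of 7, so May 16, 2034 falls on the same weekday: Tuesday.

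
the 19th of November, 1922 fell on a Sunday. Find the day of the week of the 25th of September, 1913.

Thursday

Count forward from the earlier date (September 25, 1913) to the later (November 19, 1922):
From September 25, 1913 to September 25, 1922: 9 years, of which 2 contain a Feb 29 — 7×365 + 2×366 = 3287 days.
September 1922: 30 − 25 = 5 days remain.
Then October (31): 31 days.
November 1–19, 1922: 19 days.
Residual: 55 days.
Total: 3342 days.
3342 mod 7 = 3, so 3 days before Sunday is Thursday.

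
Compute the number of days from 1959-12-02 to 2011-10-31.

18961

Day-of-year of December 2, 1959: 336.
Day-of-year of October 31, 2011: 304.
1959 has 365 days, so 365 − 336 = 29 days remain in 1959.
Full years 1960–2010: 38 common + 13 leap = 38×365 + 13×366 = 18628 days.
Total: 29 + 18628 + 304 = 18961 days.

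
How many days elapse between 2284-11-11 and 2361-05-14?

Day-of-year of November 11, 2284: 316.
Day-of-year of May 14, 2361: 134.
2284 has 366 days, so 366 − 316 = 50 days remain in 2284.
Full years 2285–2360: 58 common + 18 leap = 58×365 + 18×366 = 27758 days.
Total: 50 + 27758 + 134 = 27942 days.

27942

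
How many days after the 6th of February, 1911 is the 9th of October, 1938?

10107

From February 6, 1911 to February 6, 1938: 27 years, of which 7 contain a Feb 29 — 20×365 + 7×366 = 9862 days.
February 1938: 28 − 6 = 22 days remain (1938 is not a leap year, so February has 28 days).
Then March (31), April (30), May (31), June (30), July (31), August (31), September (30): 31 + 30 + 31 + 30 + 31 + 31 + 30 = 214 days.
October 1–9, 1938: 9 days.
Residual: 245 days.
Total: 10107 days.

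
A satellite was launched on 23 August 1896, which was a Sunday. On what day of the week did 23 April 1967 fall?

Day-of-year of August 23, 1896: 236.
Day-of-year of April 23, 1967: 113.
1896 has 366 days, so 366 − 236 = 130 days remain in 1896.
Full years 1897–1966: 54 common + 16 leap = 54×365 + 16×366 = 25566 days.
Total: 130 + 25566 + 113 = 25809 days.
25809 is a multiple of 7, so 23 April 1967 falls on the same weekday: Sunday.

Sunday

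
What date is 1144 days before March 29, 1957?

February 9, 1954

Count 1144 days before March 29, 1957:
Day-of-year of February 9, 1954: 40.
Day-of-year of March 29, 1957: 88.
1954 has 365 days, so 365 − 40 = 325 days remain in 1954.
Full years: 1955: 365; 1956: 366. Sum = 731.
Total: 325 + 731 + 88 = 1144 days.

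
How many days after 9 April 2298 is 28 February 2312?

Day-of-year of April 9, 2298: 99.
Day-of-year of February 28, 2312: 59.
2298 has 365 days, so 365 − 99 = 266 days remain in 2298.
Full years 2299–2311: 11 common + 2 leap = 11×365 + 2×366 = 4747 days.
Total: 266 + 4747 + 59 = 5072 days.

5072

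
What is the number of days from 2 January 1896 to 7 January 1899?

Day-of-year of January 2, 1896: 2.
Day-of-year of January 7, 1899: 7.
1896 has 366 days, so 366 − 2 = 364 days remain in 1896.
Full years: 1897: 365; 1898: 365. Sum = 730.
Total: 364 + 730 + 7 = 1101 days.

1101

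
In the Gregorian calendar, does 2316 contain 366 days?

2316 is a leap year.

Yes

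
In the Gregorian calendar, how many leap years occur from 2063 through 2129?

16

Years divisible by 4: 2064, 2068, …, 2128 — 17 in all.
Of these, 2100 is divisible by 100 but not 400, so not leap.
Leap years: 17 − 1 = 16.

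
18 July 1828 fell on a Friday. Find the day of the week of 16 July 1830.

Friday

July 18, 1828 → July 18, 1829: 365 days.
July 1829: 31 − 18 = 13 days remain.
Then 11 full months totalling 334 days.
July 1–16, 1830: 16 days.
Residual: 363 days.
Total: 728 days.
728 is a multiple of 7, so 16 July 1830 falls on the same weekday: Friday.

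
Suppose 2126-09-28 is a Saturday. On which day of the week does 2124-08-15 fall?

Tuesday

Count forward from the earlier date (August 15, 2124) to the later (September 28, 2126):
August 15, 2124 → August 15, 2125: 365 days.
August 15, 2125 → August 15, 2126: 365 days.
August 2126: 31 − 15 = 16 days remain.
September 1–28, 2126: 28 days.
Residual: 44 days.
Total: 774 days.
774 mod 7 = 4, so 4 days before Saturday is Tuesday.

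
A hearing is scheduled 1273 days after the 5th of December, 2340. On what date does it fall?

the 31st of May, 2344

Count 1273 days after December 5, 2340:
December 5, 2340 → December 5, 2341: 365 days.
December 5, 2341 → December 5, 2342: 365 days.
December 5, 2342 → December 5, 2343: 365 days.
December 2343: 31 − 5 = 26 days remain.
Then January (31), February 2344 (29), March (31), April (30): 31 + 29 + 31 + 30 = 121 days.
May 1–31, 2344: 31 days.
Residual: 178 days.
Total: 1273 days.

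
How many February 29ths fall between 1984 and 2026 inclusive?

11

Years divisible by 4 in [1984, 2026]: 1984, 1988, 1992, 1996, 2000, 2004, 2008, 2012, 2016, 2020, 2024.
2000 is divisible by 400, so still leap.
No century exceptions apply. Count: 11.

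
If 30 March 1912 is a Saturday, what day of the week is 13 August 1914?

Day-of-year of March 30, 1912: 90.
Day-of-year of August 13, 1914: 225.
1912 has 366 days, so 366 − 90 = 276 days remain in 1912.
Full years: 1913: 365. Sum = 365.
Total: 276 + 365 + 225 = 866 days.
866 mod 7 = 5, so 5 days after Saturday is Thursday.

Thursday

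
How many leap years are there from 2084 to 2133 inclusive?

Years divisible by 4: 2084, 2088, …, 2132 — 13 in all.
Of these, 2100 is divisible by 100 but not 400, so not leap.
Leap years: 13 − 1 = 12.

12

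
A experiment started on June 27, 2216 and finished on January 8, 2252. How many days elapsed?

Day-of-year of June 27, 2216: 179.
Day-of-year of January 8, 2252: 8.
2216 has 366 days, so 366 − 179 = 187 days remain in 2216.
Full years 2217–2251: 27 common + 8 leap = 27×365 + 8×366 = 12783 days.
Total: 187 + 12783 + 8 = 12978 days.

12978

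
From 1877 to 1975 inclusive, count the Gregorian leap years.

23

Years divisible by 4: 1880, 1884, …, 1972 — 24 in all.
Of these, 1900 is divisible by 100 but not 400, so not leap.
Leap years: 24 − 1 = 23.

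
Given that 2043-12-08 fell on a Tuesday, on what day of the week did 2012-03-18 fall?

Sunday

Count forward from the earlier date (March 18, 2012) to the later (December 8, 2043):
Day-of-year of March 18, 2012: 78.
Day-of-year of December 8, 2043: 342.
2012 has 366 days, so 366 − 78 = 288 days remain in 2012.
Full years 2013–2042: 23 common + 7 leap = 23×365 + 7×366 = 10957 days.
Total: 288 + 10957 + 342 = 11587 days.
11587 mod 7 = 2, so 2 days before Tuesday is Sunday.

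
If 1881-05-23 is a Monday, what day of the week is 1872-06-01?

Saturday

Count forward from the earlier date (June 1, 1872) to the later (May 23, 1881):
From June 1, 1872 to June 1, 1880: 8 years, of which 2 contain a Feb 29 — 6×365 + 2×366 = 2922 days.
June 1880: 30 − 1 = 29 days remain.
Then 10 full months totalling 304 days.
May 1–23, 1881: 23 days.
Residual: 356 days.
Total: 3278 days.
3278 mod 7 = 2, so 2 days before Monday is Saturday.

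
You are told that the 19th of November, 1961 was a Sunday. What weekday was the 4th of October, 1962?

Day-of-year of November 19, 1961: 323.
Day-of-year of October 4, 1962: 277.
1961 has 365 days, so 365 − 323 = 42 days remain in 1961.
Total: 42 + 277 = 319 days.
319 mod 7 = 4, so 4 days after Sunday is Thursday.

Thursday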